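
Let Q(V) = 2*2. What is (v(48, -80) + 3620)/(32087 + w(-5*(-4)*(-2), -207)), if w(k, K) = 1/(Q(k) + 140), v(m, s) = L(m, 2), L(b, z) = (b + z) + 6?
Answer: 529344/4620529 ≈ 0.11456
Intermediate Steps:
Q(V) = 4
L(b, z) = 6 + b + z
v(m, s) = 8 + m (v(m, s) = 6 + m + 2 = 8 + m)
w(k, K) = 1/144 (w(k, K) = 1/(4 + 140) = 1/144)
(v(48, -80) + 3620)/(32087 + w(-5*(-4)*(-2), -207)) = ((8 + 48) + 3620)/(32087 + 1/144) = (56 + 3620)/(4620529/144) = 3676*(144/4620529) = 529344/4620529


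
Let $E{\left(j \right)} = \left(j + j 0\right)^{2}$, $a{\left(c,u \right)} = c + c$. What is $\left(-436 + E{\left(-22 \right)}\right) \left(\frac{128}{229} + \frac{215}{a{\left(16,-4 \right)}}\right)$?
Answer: $\frac{159993}{458} \approx 349.33$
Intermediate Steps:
$a{\left(c,u \right)} = 2 c$
$E{\left(j \right)} = j^{2}$ ($E{\left(j \right)} = \left(j + 0\right)^{2} = j^{2}$)
$\left(-436 + E{\left(-22 \right)}\right) \left(\frac{128}{229} + \frac{215}{a{\left(16,-4 \right)}}\right) = \left(-436 + \left(-22\right)^{2}\right) \left(\frac{128}{229} + \frac{215}{2 \cdot 16}\right) = \left(-436 + 484\right) \left(128 \cdot \frac{1}{229} + \frac{215}{32}\right) = 48 \left(\frac{128}{229} + 215 \cdot \frac{1}{32}\right) = 48 \left(\frac{128}{229} + \frac{215}{32}\right) = 48 \cdot \frac{53331}{7328} = \frac{159993}{458}$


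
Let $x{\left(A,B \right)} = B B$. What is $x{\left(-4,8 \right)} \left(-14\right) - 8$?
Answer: $-904$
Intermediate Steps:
$x{\left(A,B \right)} = B^{2}$
$x{\left(-4,8 \right)} \left(-14\right) - 8 = 8^{2} \left(-14\right) - 8 = 64 \left(-14\right) - 8 = -896 - 8 = -904$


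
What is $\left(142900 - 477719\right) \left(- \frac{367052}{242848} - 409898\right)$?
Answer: $\frac{8332245078300841}{60712} \approx 1.3724 \cdot 10^{11}$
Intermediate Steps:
$\left(142900 - 477719\right) \left(- \frac{367052}{242848} - 409898\right) = - 334819 \left(\left(-367052\right) \frac{1}{242848} - 409898\right) = - 334819 \left(- \frac{91763}{60712} - 409898\right) = \left(-334819\right) \left(- \frac{24885819139}{60712}\right) = \frac{8332245078300841}{60712}$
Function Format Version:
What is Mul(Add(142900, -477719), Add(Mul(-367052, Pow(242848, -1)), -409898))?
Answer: Rational(8332245078300841, 60712) ≈ 1.3724e+11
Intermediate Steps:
Mul(Add(142900, -477719), Add(Mul(-367052, Pow(242848, -1)), -409898)) = Mul(-334819, Add(Mul(-367052, Rational(1, 242848)), -409898)) = Mul(-334819, Add(Rational(-91763, 60712), -409898)) = Mul(-334819, Rational(-24885819139, 60712)) = Rational(8332245078300841, 60712)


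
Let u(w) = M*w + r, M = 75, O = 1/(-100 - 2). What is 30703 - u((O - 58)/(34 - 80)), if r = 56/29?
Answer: 1388187859/45356 ≈ 30607.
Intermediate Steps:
O = -1/102 (O = 1/(-102) = -1/102 ≈ -0.0098039)
r = 56/29 (r = 56*(1/29) = 56/29 ≈ 1.9310)
u(w) = 56/29 + 75*w (u(w) = 75*w + 56/29 = 56/29 + 75*w)
30703 - u((O - 58)/(34 - 80)) = 30703 - (56/29 + 75*((-1/102 - 58)/(34 - 80))) = 30703 - (56/29 + 75*(-5917/102/(-46))) = 30703 - (56/29 + 75*(-5917/102*(-1/46))) = 30703 - (56/29 + 75*(5917/4692)) = 30703 - (56/29 + 147925/1564) = 30703 - 1*4377409/45356 = 30703 - 4377409/45356 = 1388187859/45356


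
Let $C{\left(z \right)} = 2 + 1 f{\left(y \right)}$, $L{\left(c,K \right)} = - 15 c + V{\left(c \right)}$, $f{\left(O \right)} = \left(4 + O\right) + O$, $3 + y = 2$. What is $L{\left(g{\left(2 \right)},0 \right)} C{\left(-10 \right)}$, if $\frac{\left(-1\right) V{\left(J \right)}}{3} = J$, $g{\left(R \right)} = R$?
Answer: $-144$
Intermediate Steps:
$y = -1$ ($y = -3 + 2 = -1$)
$V{\left(J \right)} = - 3 J$
$f{\left(O \right)} = 4 + 2 O$
$L{\left(c,K \right)} = - 18 c$ ($L{\left(c,K \right)} = - 15 c - 3 c = - 18 c$)
$C{\left(z \right)} = 4$ ($C{\left(z \right)} = 2 + 1 \left(4 + 2 \left(-1\right)\right) = 2 + 1 \left(4 - 2\right) = 2 + 1 \cdot 2 = 2 + 2 = 4$)
$L{\left(g{\left(2 \right)},0 \right)} C{\left(-10 \right)} = \left(-18\right) 2 \cdot 4 = \left(-36\right) 4 = -144$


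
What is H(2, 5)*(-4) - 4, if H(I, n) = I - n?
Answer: 8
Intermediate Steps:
H(2, 5)*(-4) - 4 = (2 - 1*5)*(-4) - 4 = (2 - 5)*(-4) - 4 = -3*(-4) - 4 = 12 - 4 = 8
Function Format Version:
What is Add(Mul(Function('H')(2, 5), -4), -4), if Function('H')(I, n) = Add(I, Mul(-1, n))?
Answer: 8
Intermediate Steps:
Add(Mul(Function('H')(2, 5), -4), -4) = Add(Mul(Add(2, Mul(-1, 5)), -4), -4) = Add(Mul(Add(2, -5), -4), -4) = Add(Mul(-3, -4), -4) = Add(12, -4) = 8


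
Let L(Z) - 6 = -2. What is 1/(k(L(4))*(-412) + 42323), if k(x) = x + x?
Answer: 1/39027 ≈ 2.5623e-5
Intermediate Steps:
L(Z) = 4 (L(Z) = 6 - 2 = 4)
k(x) = 2*x
1/(k(L(4))*(-412) + 42323) = 1/((2*4)*(-412) + 42323) = 1/(8*(-412) + 42323) = 1/(-3296 + 42323) = 1/39027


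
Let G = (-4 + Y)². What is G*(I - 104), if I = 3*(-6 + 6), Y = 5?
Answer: -104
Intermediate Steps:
G = 1 (G = (-4 + 5)² = 1² = 1)
I = 0 (I = 3*0 = 0)
G*(I - 104) = 1*(0 - 104) = 1*(-104) = -104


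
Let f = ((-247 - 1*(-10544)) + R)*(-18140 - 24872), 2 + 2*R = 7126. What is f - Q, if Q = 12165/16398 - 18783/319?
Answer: -1039397816033099/1743654 ≈ -5.9610e+8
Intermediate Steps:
R = 3562 (R = -1 + (½)*7126 = -1 + 3563 = 3562)
f = -596103308 (f = ((-247 - 1*(-10544)) + 3562)*(-18140 - 24872) = ((-247 + 10544) + 3562)*(-43012) = (10297 + 3562)*(-43012) = 13859*(-43012) = -596103308)
Q = -101374333/1743654 (Q = 12165*(1/16398) - 18783*1/319 = 4055/5466 - 18783/319 = -101374333/1743654 ≈ -58.139)
f - Q = -596103308 - 1*(-101374333/1743654) = -596103308 + 101374333/1743654 = -1039397816033099/1743654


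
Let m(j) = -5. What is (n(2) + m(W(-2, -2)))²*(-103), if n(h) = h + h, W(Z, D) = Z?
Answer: -103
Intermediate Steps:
n(h) = 2*h
(n(2) + m(W(-2, -2)))²*(-103) = (2*2 - 5)²*(-103) = (4 - 5)²*(-103) = (-1)²*(-103) = 1*(-103) = -103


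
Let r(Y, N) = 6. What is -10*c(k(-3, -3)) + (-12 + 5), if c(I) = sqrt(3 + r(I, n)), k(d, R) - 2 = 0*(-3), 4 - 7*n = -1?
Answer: -37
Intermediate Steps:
n = 5/7 (n = 4/7 - 1/7*(-1) = 4/7 + 1/7 = 5/7 ≈ 0.71429)
k(d, R) = 2 (k(d, R) = 2 + 0*(-3) = 2 + 0 = 2)
c(I) = 3 (c(I) = sqrt(3 + 6) = sqrt(9) = 3)
-10*c(k(-3, -3)) + (-12 + 5) = -10*3 + (-12 + 5) = -30 - 7 = -37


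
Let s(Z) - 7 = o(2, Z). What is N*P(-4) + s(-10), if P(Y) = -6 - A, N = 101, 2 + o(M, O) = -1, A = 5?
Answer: -1107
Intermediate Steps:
o(M, O) = -3 (o(M, O) = -2 - 1 = -3)
s(Z) = 4 (s(Z) = 7 - 3 = 4)
P(Y) = -11 (P(Y) = -6 - 1*5 = -6 - 5 = -11)
N*P(-4) + s(-10) = 101*(-11) + 4 = -1111 + 4 = -1107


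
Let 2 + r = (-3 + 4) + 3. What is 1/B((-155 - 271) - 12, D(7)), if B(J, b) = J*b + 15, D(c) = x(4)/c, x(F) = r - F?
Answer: 7/981 ≈ 0.0071356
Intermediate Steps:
r = 2 (r = -2 + ((-3 + 4) + 3) = -2 + (1 + 3) = -2 + 4 = 2)
x(F) = 2 - F
D(c) = -2/c (D(c) = (2 - 1*4)/c = (2 - 4)/c = -2/c)
B(J, b) = 15 + J*b
1/B((-155 - 271) - 12, D(7)) = 1/(15 + ((-155 - 271) - 12)*(-2/7)) = 1/(15 + (-426 - 12)*(-2*⅐)) = 1/(15 - 438*(-2/7)) = 1/(15 + 876/7) = 1/(981/7) = 7/981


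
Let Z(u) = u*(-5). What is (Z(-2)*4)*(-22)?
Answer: -880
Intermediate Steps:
Z(u) = -5*u
(Z(-2)*4)*(-22) = (-5*(-2)*4)*(-22) = (10*4)*(-22) = 40*(-22) = -880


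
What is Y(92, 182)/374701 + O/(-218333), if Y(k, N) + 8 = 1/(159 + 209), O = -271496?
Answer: 37435932198109/30105930383344 ≈ 1.2435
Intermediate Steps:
Y(k, N) = -2943/368 (Y(k, N) = -8 + 1/(159 + 209) = -8 + 1/368 = -2943/368)
Y(92, 182)/374701 + O/(-218333) = -2943/368/374701 - 271496/(-218333) = -2943/368*1/374701 - 271496*(-1/218333) = -2943/137889968 + 271496/218333 = 37435932198109/30105930383344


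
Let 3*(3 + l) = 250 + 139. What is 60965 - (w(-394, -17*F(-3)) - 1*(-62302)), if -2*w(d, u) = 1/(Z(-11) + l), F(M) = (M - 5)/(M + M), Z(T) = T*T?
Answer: -1986779/1486 ≈ -1337.0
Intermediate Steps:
Z(T) = T²
F(M) = (-5 + M)/(2*M) (F(M) = (-5 + M)/((2*M)) = (-5 + M)*(1/(2*M)) = (-5 + M)/(2*M))
l = 380/3 (l = -3 + (250 + 139)/3 = -3 + (⅓)*389 = -3 + 389/3 = 380/3 ≈ 126.67)
w(d, u) = -3/1486 (w(d, u) = -1/(2*((-11)² + 380/3)) = -1/(2*(121 + 380/3)) = -1/(2*743/3) = -½*3/743 = -3/1486)
60965 - (w(-394, -17*F(-3)) - 1*(-62302)) = 60965 - (-3/1486 - 1*(-62302)) = 60965 - (-3/1486 + 62302) = 60965 - 1*92580769/1486 = 60965 - 92580769/1486 = -1986779/1486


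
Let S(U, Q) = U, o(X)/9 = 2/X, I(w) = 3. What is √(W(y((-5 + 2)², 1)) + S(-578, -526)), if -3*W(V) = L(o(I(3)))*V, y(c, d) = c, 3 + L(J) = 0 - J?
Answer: I*√551 ≈ 23.473*I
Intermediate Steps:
o(X) = 18/X (o(X) = 9*(2/X) = 18/X)
L(J) = -3 - J (L(J) = -3 + (0 - J) = -3 - J)
W(V) = 3*V (W(V) = -(-3 - 18/3)*V/3 = -(-3 - 1*6)*V/3 = -(-3 - 6)*V/3 = -(-3)*V = 3*V)
√(W(y((-5 + 2)², 1)) + S(-578, -526)) = √(3*(-5 + 2)² - 578) = √(3*(-3)² - 578) = √(3*9 - 578) = √(27 - 578) = √(-551) = I*√551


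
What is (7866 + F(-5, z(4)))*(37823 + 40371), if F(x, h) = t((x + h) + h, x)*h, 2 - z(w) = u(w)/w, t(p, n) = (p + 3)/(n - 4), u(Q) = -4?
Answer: 1844909236/3 ≈ 6.1497e+8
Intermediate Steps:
t(p, n) = (3 + p)/(-4 + n)
z(w) = 2 + 4/w (z(w) = 2 - (-4)/w = 2 + 4/w)
F(x, h) = h*(3 + x + 2*h)/(-4 + x) (F(x, h) = ((3 + ((x + h) + h))/(-4 + x))*h = ((3 + ((h + x) + h))/(-4 + x))*h = ((3 + (x + 2*h))/(-4 + x))*h = ((3 + x + 2*h)/(-4 + x))*h = h*(3 + x + 2*h)/(-4 + x))
(7866 + F(-5, z(4)))*(37823 + 40371) = (7866 + (2 + 4/4)*(3 - 5 + 2*(2 + 4/4))/(-4 - 5))*(37823 + 40371) = (7866 + (2 + 4*(¼))*(3 - 5 + 2*(2 + 4*(¼)))/(-9))*78194 = (7866 + (2 + 1)*(-⅑)*(3 - 5 + 2*(2 + 1)))*78194 = (7866 + 3*(-⅑)*(3 - 5 + 2*3))*78194 = (7866 + 3*(-⅑)*(3 - 5 + 6))*78194 = (7866 + 3*(-⅑)*4)*78194 = (7866 - 4/3)*78194 = (23594/3)*78194 = 1844909236/3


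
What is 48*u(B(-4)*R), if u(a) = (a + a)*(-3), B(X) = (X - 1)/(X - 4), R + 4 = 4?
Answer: 0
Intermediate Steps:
R = 0 (R = -4 + 4 = 0)
B(X) = (-1 + X)/(-4 + X)
u(a) = -6*a (u(a) = (2*a)*(-3) = -6*a)
48*u(B(-4)*R) = 48*(-6*(-1 - 4)/(-4 - 4)*0) = 48*(-6*-5/(-8)*0) = 48*(-6*(-⅛*(-5))*0) = 48*(-15*0/4) = 48*(-6*0) = 48*0 = 0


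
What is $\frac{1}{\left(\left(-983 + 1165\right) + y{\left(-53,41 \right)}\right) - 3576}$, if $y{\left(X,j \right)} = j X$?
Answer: $- \frac{1}{5567} \approx -0.00017963$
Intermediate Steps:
$y{\left(X,j \right)} = X j$
$\frac{1}{\left(\left(-983 + 1165\right) + y{\left(-53,41 \right)}\right) - 3576} = \frac{1}{\left(\left(-983 + 1165\right) - 2173\right) - 3576} = \frac{1}{\left(182 - 2173\right) - 3576} = \frac{1}{-1991 - 3576} = \frac{1}{-5567} = - \frac{1}{5567}$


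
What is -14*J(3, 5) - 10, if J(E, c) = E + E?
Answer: -94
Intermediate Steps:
J(E, c) = 2*E
-14*J(3, 5) - 10 = -28*3 - 10 = -14*6 - 10 = -84 - 10 = -94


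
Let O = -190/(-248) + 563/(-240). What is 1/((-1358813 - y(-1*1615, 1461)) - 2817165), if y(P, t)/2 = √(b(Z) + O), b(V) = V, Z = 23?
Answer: -7767319080/32436153596900873 + 26*√438495/32436153596900873 ≈ -2.3946e-7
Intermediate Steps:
O = -11753/7440 (O = -190*(-1/248) + 563*(-1/240) = 95/124 - 563/240 = -11753/7440 ≈ -1.5797)
y(P, t) = 13*√438495/930 (y(P, t) = 2*√(23 - 11753/7440) = 2*√(159367/7440) = 2*(13*√438495/1860) = 13*√438495/930)
1/((-1358813 - y(-1*1615, 1461)) - 2817165) = 1/((-1358813 - 13*√438495/930) - 2817165) = 1/(-4175978 - 13*√438495/930)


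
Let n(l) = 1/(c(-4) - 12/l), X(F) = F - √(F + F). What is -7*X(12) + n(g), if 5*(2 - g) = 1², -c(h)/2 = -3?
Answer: -171/2 + 14*√6 ≈ -51.207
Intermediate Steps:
c(h) = 6 (c(h) = -2*(-3) = 6)
g = 9/5 (g = 2 - ⅕*1² = 2 - ⅕*1 = 2 - ⅕ = 9/5 ≈ 1.8000)
X(F) = F - √2*√F (X(F) = F - √(2*F) = F - √2*√F)
n(l) = 1/(6 - 12/l)
-7*X(12) + n(g) = -7*(12 - √2*√12) + (⅙)*(9/5)/(-2 + 9/5) = -7*(12 - √2*2*√3) + (⅙)*(9/5)/(-⅕) = -7*(12 - 2*√6) + (⅙)*(9/5)*(-5) = (-84 + 14*√6) - 3/2 = -171/2 + 14*√6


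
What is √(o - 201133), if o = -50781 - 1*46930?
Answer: 2*I*√74711 ≈ 546.67*I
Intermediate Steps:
o = -97711 (o = -50781 - 46930 = -97711)
√(o - 201133) = √(-97711 - 201133) = √(-298844) = 2*I*√74711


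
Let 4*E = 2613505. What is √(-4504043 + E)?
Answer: I*√15402667/2 ≈ 1962.3*I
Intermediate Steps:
E = 2613505/4 (E = (¼)*2613505 = 2613505/4 ≈ 6.5338e+5)
√(-4504043 + E) = √(-4504043 + 2613505/4) = √(-15402667/4) = I*√15402667/2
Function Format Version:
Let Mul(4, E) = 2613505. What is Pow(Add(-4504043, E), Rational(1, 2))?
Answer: Mul(Rational(1, 2), I, Pow(15402667, Rational(1, 2))) ≈ Mul(1962.3, I)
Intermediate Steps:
E = Rational(2613505, 4) (E = Mul(Rational(1, 4), 2613505) = Rational(2613505, 4) ≈ 6.5338e+5)
Pow(Add(-4504043, E), Rational(1, 2)) = Pow(Add(-4504043, Rational(2613505, 4)), Rational(1, 2)) = Pow(Rational(-15402667, 4), Rational(1, 2)) = Mul(Rational(1, 2), I, Pow(15402667, Rational(1, 2)))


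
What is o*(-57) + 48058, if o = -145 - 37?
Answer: 58432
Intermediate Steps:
o = -182
o*(-57) + 48058 = -182*(-57) + 48058 = 10374 + 48058 = 58432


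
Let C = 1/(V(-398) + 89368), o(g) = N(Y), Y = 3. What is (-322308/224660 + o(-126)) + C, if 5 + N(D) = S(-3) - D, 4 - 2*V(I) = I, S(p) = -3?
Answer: -62554216883/5030642885 ≈ -12.435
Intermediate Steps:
V(I) = 2 - I/2
N(D) = -8 - D (N(D) = -5 + (-3 - D) = -8 - D)
o(g) = -11 (o(g) = -8 - 1*3 = -8 - 3 = -11)
C = 1/89569 (C = 1/((2 - 1/2*(-398)) + 89368) = 1/((2 + 199) + 89368) = 1/(201 + 89368) = 1/89569 ≈ 1.1165e-5)
(-322308/224660 + o(-126)) + C = (-322308/224660 - 11) + 1/89569 = (-322308*1/224660 - 11) + 1/89569 = (-80577/56165 - 11) + 1/89569 = -698392/56165 + 1/89569 = -62554216883/5030642885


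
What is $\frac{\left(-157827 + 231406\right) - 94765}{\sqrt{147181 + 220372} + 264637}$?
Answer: $- \frac{2803299741}{35016187108} + \frac{10593 \sqrt{367553}}{35016187108} \approx -0.079874$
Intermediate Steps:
$\frac{\left(-157827 + 231406\right) - 94765}{\sqrt{147181 + 220372} + 264637} = \frac{73579 - 94765}{\sqrt{367553} + 264637} = - \frac{21186}{264637 + \sqrt{367553}}$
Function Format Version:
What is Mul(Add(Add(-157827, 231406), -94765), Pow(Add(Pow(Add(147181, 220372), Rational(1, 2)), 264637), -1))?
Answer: Add(Rational(-2803299741, 35016187108), Mul(Rational(10593, 35016187108), Pow(367553, Rational(1, 2)))) ≈ -0.079874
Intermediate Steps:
Mul(Add(Add(-157827, 231406), -94765), Pow(Add(Pow(Add(147181, 220372), Rational(1, 2)), 264637), -1)) = Mul(Add(73579, -94765), Pow(Add(Pow(367553, Rational(1, 2)), 264637), -1)) = Mul(-21186, Pow(Add(264637, Pow(367553, Rational(1, 2))), -1))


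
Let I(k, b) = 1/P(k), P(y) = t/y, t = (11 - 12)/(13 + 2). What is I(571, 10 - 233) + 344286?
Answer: 335721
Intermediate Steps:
t = -1/15 ≈ -0.066667
P(y) = -1/(15*y)
I(k, b) = -15*k (I(k, b) = 1/(-1/(15*k)) = -15*k)
I(571, 10 - 233) + 344286 = -15*571 + 344286 = -8565 + 344286 = 335721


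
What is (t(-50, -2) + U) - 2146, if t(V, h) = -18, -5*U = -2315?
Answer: -1701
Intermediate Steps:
U = 463 (U = -⅕*(-2315) = 463)
(t(-50, -2) + U) - 2146 = (-18 + 463) - 2146 = 445 - 2146 = -1701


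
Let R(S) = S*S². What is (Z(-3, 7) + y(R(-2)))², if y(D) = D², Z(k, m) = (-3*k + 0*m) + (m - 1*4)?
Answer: 5776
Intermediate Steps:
Z(k, m) = -4 + m - 3*k (Z(k, m) = (-3*k + 0) + (m - 4) = -3*k + (-4 + m) = -4 + m - 3*k)
R(S) = S³
(Z(-3, 7) + y(R(-2)))² = ((-4 + 7 - 3*(-3)) + ((-2)³)²)² = ((-4 + 7 + 9) + (-8)²)² = (12 + 64)² = 76² = 5776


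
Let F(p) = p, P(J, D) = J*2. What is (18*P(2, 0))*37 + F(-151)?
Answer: 2513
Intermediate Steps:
P(J, D) = 2*J
(18*P(2, 0))*37 + F(-151) = (18*(2*2))*37 - 151 = (18*4)*37 - 151 = 72*37 - 151 = 2664 - 151 = 2513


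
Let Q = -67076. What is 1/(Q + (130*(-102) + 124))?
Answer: -1/80212 ≈ -1.2467e-5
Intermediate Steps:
1/(Q + (130*(-102) + 124)) = 1/(-67076 + (130*(-102) + 124)) = 1/(-67076 + (-13260 + 124)) = 1/(-67076 - 13136) = 1/(-80212) = -1/80212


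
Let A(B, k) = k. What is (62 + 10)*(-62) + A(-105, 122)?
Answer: -4342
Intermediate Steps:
(62 + 10)*(-62) + A(-105, 122) = (62 + 10)*(-62) + 122 = 72*(-62) + 122 = -4464 + 122 = -4342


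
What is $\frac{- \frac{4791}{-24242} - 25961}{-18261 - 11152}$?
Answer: $\frac{629341771}{713029946} \approx 0.88263$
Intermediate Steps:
$\frac{- \frac{4791}{-24242} - 25961}{-18261 - 11152} = \frac{\left(-4791\right) \left(- \frac{1}{24242}\right) - 25961}{-29413} = \left(\frac{4791}{24242} - 25961\right) \left(- \frac{1}{29413}\right) = \left(- \frac{629341771}{24242}\right) \left(- \frac{1}{29413}\right) = \frac{629341771}{713029946}$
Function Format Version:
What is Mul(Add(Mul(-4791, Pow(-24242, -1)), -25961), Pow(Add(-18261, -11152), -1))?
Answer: Rational(629341771, 713029946) ≈ 0.88263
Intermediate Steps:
Mul(Add(Mul(-4791, Pow(-24242, -1)), -25961), Pow(Add(-18261, -11152), -1)) = Mul(Add(Mul(-4791, Rational(-1, 24242)), -25961), Pow(-29413, -1)) = Mul(Add(Rational(4791, 24242), -25961), Rational(-1, 29413)) = Mul(Rational(-629341771, 24242), Rational(-1, 29413)) = Rational(629341771, 713029946)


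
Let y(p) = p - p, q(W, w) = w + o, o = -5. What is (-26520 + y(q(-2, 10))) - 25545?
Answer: -52065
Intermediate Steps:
q(W, w) = -5 + w (q(W, w) = w - 5 = -5 + w)
y(p) = 0
(-26520 + y(q(-2, 10))) - 25545 = (-26520 + 0) - 25545 = -26520 - 25545 = -52065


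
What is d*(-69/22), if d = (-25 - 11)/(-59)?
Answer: -1242/649 ≈ -1.9137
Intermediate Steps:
d = 36/59 (d = -36*(-1/59) = 36/59 ≈ 0.61017)
d*(-69/22) = 36*(-69/22)/59 = 36*(-69*1/22)/59 = (36/59)*(-69/22) = -1242/649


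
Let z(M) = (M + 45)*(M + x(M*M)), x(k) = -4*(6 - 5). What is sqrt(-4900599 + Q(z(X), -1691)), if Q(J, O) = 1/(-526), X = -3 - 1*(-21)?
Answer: 5*I*sqrt(54235125178)/526 ≈ 2213.7*I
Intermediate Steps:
x(k) = -4 (x(k) = -4*1 = -4)
X = 18 (X = -3 + 21 = 18)
z(M) = (-4 + M)*(45 + M) (z(M) = (M + 45)*(M - 4) = (45 + M)*(-4 + M) = (-4 + M)*(45 + M))
Q(J, O) = -1/526
sqrt(-4900599 + Q(z(X), -1691)) = sqrt(-4900599 - 1/526) = sqrt(-2577715075/526) = 5*I*sqrt(54235125178)/526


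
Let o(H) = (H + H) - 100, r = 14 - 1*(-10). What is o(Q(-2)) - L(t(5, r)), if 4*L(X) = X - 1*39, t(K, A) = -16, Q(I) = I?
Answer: -361/4 ≈ -90.250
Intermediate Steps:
r = 24 (r = 14 + 10 = 24)
o(H) = -100 + 2*H (o(H) = 2*H - 100 = -100 + 2*H)
L(X) = -39/4 + X/4 (L(X) = (X - 1*39)/4 = (X - 39)/4 = (-39 + X)/4 = -39/4 + X/4)
o(Q(-2)) - L(t(5, r)) = (-100 + 2*(-2)) - (-39/4 + (1/4)*(-16)) = (-100 - 4) - (-39/4 - 4) = -104 - 1*(-55/4) = -104 + 55/4 = -361/4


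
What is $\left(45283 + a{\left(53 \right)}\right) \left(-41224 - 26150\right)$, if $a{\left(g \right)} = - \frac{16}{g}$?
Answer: $- \frac{161696454642}{53} \approx -3.0509 \cdot 10^{9}$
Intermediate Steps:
$\left(45283 + a{\left(53 \right)}\right) \left(-41224 - 26150\right) = \left(45283 - \frac{16}{53}\right) \left(-41224 - 26150\right) = \left(45283 - \frac{16}{53}\right) \left(-67374\right) = \frac{2399983}{53} \left(-67374\right) = - \frac{161696454642}{53}$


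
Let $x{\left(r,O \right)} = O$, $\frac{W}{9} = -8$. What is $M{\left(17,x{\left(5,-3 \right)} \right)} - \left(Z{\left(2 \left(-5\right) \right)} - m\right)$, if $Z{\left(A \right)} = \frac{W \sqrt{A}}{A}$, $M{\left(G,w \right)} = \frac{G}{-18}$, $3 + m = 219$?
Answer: $\frac{3871}{18} - \frac{36 i \sqrt{10}}{5} \approx 215.06 - 22.768 i$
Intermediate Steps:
$W = -72$ ($W = 9 \left(-8\right) = -72$)
$m = 216$ ($m = -3 + 219 = 216$)
$M{\left(G,w \right)} = - \frac{G}{18}$ ($M{\left(G,w \right)} = G \left(- \frac{1}{18}\right) = - \frac{G}{18}$)
$Z{\left(A \right)} = - \frac{72}{\sqrt{A}}$ ($Z{\left(A \right)} = \frac{\left(-72\right) \sqrt{A}}{A} = - \frac{72}{\sqrt{A}}$)
$M{\left(17,x{\left(5,-3 \right)} \right)} - \left(Z{\left(2 \left(-5\right) \right)} - m\right) = \left(- \frac{1}{18}\right) 17 - \left(- \frac{72}{i \sqrt{10}} - 216\right) = - \frac{17}{18} - \left(- \frac{72}{i \sqrt{10}} - 216\right) = - \frac{17}{18} - \left(- 72 \left(- \frac{i \sqrt{10}}{10}\right) - 216\right) = - \frac{17}{18} - \left(\frac{36 i \sqrt{10}}{5} - 216\right) = - \frac{17}{18} - \left(-216 + \frac{36 i \sqrt{10}}{5}\right) = - \frac{17}{18} + \left(216 - \frac{36 i \sqrt{10}}{5}\right) = \frac{3871}{18} - \frac{36 i \sqrt{10}}{5}$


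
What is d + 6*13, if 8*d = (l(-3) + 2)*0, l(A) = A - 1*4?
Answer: 78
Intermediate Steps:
l(A) = -4 + A (l(A) = A - 4 = -4 + A)
d = 0 (d = (((-4 - 3) + 2)*0)/8 = ((-7 + 2)*0)/8 = (-5*0)/8 = (⅛)*0 = 0)
d + 6*13 = 0 + 6*13 = 0 + 78 = 78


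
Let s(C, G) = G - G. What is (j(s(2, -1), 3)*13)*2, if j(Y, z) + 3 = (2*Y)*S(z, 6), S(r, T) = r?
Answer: -78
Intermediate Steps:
s(C, G) = 0
j(Y, z) = -3 + 2*Y*z (j(Y, z) = -3 + (2*Y)*z = -3 + 2*Y*z)
(j(s(2, -1), 3)*13)*2 = ((-3 + 2*0*3)*13)*2 = ((-3 + 0)*13)*2 = -3*13*2 = -39*2 = -78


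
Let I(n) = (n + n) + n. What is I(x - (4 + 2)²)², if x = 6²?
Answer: 0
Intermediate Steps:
x = 36
I(n) = 3*n (I(n) = 2*n + n = 3*n)
I(x - (4 + 2)²)² = (3*(36 - (4 + 2)²))² = (3*(36 - 1*6²))² = (3*(36 - 1*36))² = (3*(36 - 36))² = (3*0)² = 0² = 0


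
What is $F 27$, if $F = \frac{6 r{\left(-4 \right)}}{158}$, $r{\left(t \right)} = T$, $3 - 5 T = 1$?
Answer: $\frac{162}{395} \approx 0.41013$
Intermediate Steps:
$T = \frac{2}{5}$ ($T = \frac{3}{5} - \frac{1}{5} = \frac{2}{5} \approx 0.4$)
$r{\left(t \right)} = \frac{2}{5}$
$F = \frac{6}{395}$ ($F = \frac{6 \cdot \frac{2}{5}}{158} = \frac{12}{5} \cdot \frac{1}{158} = \frac{6}{395} \approx 0.01519$)
$F 27 = \frac{6}{395} \cdot 27 = \frac{162}{395}$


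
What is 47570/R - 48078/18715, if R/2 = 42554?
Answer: -1600774937/796398110 ≈ -2.0100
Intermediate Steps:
R = 85108 (R = 2*42554 = 85108)
47570/R - 48078/18715 = 47570/85108 - 48078/18715 = 47570*(1/85108) - 48078*1/18715 = 23785/42554 - 48078/18715 = -1600774937/796398110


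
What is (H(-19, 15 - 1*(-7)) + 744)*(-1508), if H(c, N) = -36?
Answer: -1067664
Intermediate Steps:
(H(-19, 15 - 1*(-7)) + 744)*(-1508) = (-36 + 744)*(-1508) = 708*(-1508) = -1067664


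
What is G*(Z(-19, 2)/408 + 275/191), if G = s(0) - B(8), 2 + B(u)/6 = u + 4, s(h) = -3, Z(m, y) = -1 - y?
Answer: -2344167/25976 ≈ -90.244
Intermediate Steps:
B(u) = 12 + 6*u (B(u) = -12 + 6*(u + 4) = -12 + 6*(4 + u) = -12 + (24 + 6*u) = 12 + 6*u)
G = -63 (G = -3 - (12 + 6*8) = -3 - (12 + 48) = -3 - 1*60 = -3 - 60 = -63)
G*(Z(-19, 2)/408 + 275/191) = -63*((-1 - 1*2)/408 + 275/191) = -63*((-1 - 2)*(1/408) + 275*(1/191)) = -63*(-3*1/408 + 275/191) = -63*(-1/136 + 275/191) = -63*37209/25976 = -2344167/25976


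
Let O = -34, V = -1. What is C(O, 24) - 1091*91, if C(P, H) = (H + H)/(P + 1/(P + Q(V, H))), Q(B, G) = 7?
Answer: -91240535/919 ≈ -99282.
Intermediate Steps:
C(P, H) = 2*H/(P + 1/(7 + P)) (C(P, H) = (H + H)/(P + 1/(P + 7)) = (2*H)/(P + 1/(7 + P)) = 2*H/(P + 1/(7 + P)))
C(O, 24) - 1091*91 = 2*24*(7 - 34)/(1 + (-34)**2 + 7*(-34)) - 1091*91 = 2*24*(-27)/(1 + 1156 - 238) - 99281 = 2*24*(-27)/919 - 99281 = 2*24*(1/919)*(-27) - 99281 = -1296/919 - 99281 = -91240535/919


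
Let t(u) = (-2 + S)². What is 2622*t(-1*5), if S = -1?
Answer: 23598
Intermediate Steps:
t(u) = 9 (t(u) = (-2 - 1)² = (-3)² = 9)
2622*t(-1*5) = 2622*9 = 23598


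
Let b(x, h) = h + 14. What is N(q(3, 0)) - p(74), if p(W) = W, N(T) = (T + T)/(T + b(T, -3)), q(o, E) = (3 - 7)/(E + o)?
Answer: -2154/29 ≈ -74.276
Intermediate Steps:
b(x, h) = 14 + h
q(o, E) = -4/(E + o)
N(T) = 2*T/(11 + T) (N(T) = (T + T)/(T + (14 - 3)) = (2*T)/(T + 11) = (2*T)/(11 + T) = 2*T/(11 + T))
N(q(3, 0)) - p(74) = 2*(-4/(0 + 3))/(11 - 4/(0 + 3)) - 1*74 = 2*(-4/3)/(11 - 4/3) - 74 = 2*(-4/3)/(29/3) - 74 = 2*(-4/3)*(3/29) - 74 = -8/29 - 74 = -2154/29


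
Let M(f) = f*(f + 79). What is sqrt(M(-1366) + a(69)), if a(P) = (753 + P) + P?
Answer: 3*sqrt(195437) ≈ 1326.2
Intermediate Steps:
M(f) = f*(79 + f)
a(P) = 753 + 2*P
sqrt(M(-1366) + a(69)) = sqrt(-1366*(79 - 1366) + (753 + 2*69)) = sqrt(-1366*(-1287) + (753 + 138)) = sqrt(1758042 + 891) = sqrt(1758933) = 3*sqrt(195437)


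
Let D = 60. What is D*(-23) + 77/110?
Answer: -13793/10 ≈ -1379.3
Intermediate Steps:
D*(-23) + 77/110 = 60*(-23) + 77/110 = -1380 + 77*(1/110) = -1380 + 7/10 = -13793/10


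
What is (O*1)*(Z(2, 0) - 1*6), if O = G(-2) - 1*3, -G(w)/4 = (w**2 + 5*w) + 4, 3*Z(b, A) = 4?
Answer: -70/3 ≈ -23.333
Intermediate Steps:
Z(b, A) = 4/3 (Z(b, A) = (1/3)*4 = 4/3)
G(w) = -16 - 20*w - 4*w**2 (G(w) = -4*((w**2 + 5*w) + 4) = -4*(4 + w**2 + 5*w) = -16 - 20*w - 4*w**2)
O = 5 (O = (-16 - 20*(-2) - 4*(-2)**2) - 1*3 = (-16 + 40 - 4*4) - 3 = (-16 + 40 - 16) - 3 = 8 - 3 = 5)
(O*1)*(Z(2, 0) - 1*6) = (5*1)*(4/3 - 1*6) = 5*(4/3 - 6) = 5*(-14/3) = -70/3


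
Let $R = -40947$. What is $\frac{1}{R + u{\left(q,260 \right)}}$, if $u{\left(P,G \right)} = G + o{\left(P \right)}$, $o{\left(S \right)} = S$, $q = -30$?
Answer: $- \frac{1}{40717} \approx -2.456 \cdot 10^{-5}$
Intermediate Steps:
$u{\left(P,G \right)} = G + P$
$\frac{1}{R + u{\left(q,260 \right)}} = \frac{1}{-40947 + \left(260 - 30\right)} = \frac{1}{-40947 + 230} = \frac{1}{-40717} = - \frac{1}{40717}$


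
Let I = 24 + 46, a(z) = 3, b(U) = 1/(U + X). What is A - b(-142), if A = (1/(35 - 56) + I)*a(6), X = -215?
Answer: 74920/357 ≈ 209.86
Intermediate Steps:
b(U) = 1/(-215 + U) (b(U) = 1/(U - 215) = 1/(-215 + U))
I = 70
A = 1469/7 (A = (1/(35 - 56) + 70)*3 = (1/(-21) + 70)*3 = (-1/21 + 70)*3 = (1469/21)*3 = 1469/7 ≈ 209.86)
A - b(-142) = 1469/7 - 1/(-215 - 142) = 1469/7 - 1/(-357) = 1469/7 - 1*(-1/357) = 1469/7 + 1/357 = 74920/357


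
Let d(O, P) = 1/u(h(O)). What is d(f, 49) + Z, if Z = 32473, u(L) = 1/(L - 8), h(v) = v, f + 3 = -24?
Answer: 32438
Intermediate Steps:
f = -27 (f = -3 - 24 = -27)
u(L) = 1/(-8 + L)
d(O, P) = -8 + O (d(O, P) = 1/(1/(-8 + O)) = -8 + O)
d(f, 49) + Z = (-8 - 27) + 32473 = -35 + 32473 = 32438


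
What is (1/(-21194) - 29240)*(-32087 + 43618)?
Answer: -7145905540891/21194 ≈ -3.3717e+8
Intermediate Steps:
(1/(-21194) - 29240)*(-32087 + 43618) = (-1/21194 - 29240)*11531 = -619712561/21194*11531 = -7145905540891/21194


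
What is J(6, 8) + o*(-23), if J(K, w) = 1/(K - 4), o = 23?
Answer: -1057/2 ≈ -528.50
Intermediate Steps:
J(K, w) = 1/(-4 + K)
J(6, 8) + o*(-23) = 1/(-4 + 6) + 23*(-23) = 1/2 - 529 = -1057/2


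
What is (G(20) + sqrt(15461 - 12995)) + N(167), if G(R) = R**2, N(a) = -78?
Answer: 322 + 3*sqrt(274) ≈ 371.66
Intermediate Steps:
(G(20) + sqrt(15461 - 12995)) + N(167) = (20**2 + sqrt(15461 - 12995)) - 78 = (400 + sqrt(2466)) - 78 = (400 + 3*sqrt(274)) - 78 = 322 + 3*sqrt(274)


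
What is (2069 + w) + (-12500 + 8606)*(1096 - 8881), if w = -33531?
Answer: 30283328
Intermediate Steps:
(2069 + w) + (-12500 + 8606)*(1096 - 8881) = (2069 - 33531) + (-12500 + 8606)*(1096 - 8881) = -31462 - 3894*(-7785) = -31462 + 30314790 = 30283328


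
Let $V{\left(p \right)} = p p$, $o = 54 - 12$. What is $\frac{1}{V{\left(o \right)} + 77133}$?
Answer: $\frac{1}{78897} \approx 1.2675 \cdot 10^{-5}$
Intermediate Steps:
$o = 42$
$V{\left(p \right)} = p^{2}$
$\frac{1}{V{\left(o \right)} + 77133} = \frac{1}{42^{2} + 77133} = \frac{1}{1764 + 77133} = \frac{1}{78897}$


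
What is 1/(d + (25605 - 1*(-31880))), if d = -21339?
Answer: 1/36146 ≈ 2.7666e-5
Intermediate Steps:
1/(d + (25605 - 1*(-31880))) = 1/(-21339 + (25605 - 1*(-31880))) = 1/(-21339 + (25605 + 31880)) = 1/(-21339 + 57485) = 1/36146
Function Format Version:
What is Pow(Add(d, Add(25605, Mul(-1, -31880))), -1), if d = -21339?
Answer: Rational(1, 36146) ≈ 2.7666e-5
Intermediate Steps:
Pow(Add(d, Add(25605, Mul(-1, -31880))), -1) = Pow(Add(-21339, Add(25605, Mul(-1, -31880))), -1) = Pow(Add(-21339, Add(25605, 31880)), -1) = Pow(Add(-21339, 57485), -1) = Pow(36146, -1) = Rational(1, 36146)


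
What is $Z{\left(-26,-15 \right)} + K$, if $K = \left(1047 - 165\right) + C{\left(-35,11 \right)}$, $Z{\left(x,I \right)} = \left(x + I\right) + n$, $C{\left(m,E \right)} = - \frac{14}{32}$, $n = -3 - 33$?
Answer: $\frac{12873}{16} \approx 804.56$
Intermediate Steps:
$n = -36$
$C{\left(m,E \right)} = - \frac{7}{16}$ ($C{\left(m,E \right)} = \left(-14\right) \frac{1}{32} = - \frac{7}{16}$)
$Z{\left(x,I \right)} = -36 + I + x$ ($Z{\left(x,I \right)} = \left(x + I\right) - 36 = \left(I + x\right) - 36 = -36 + I + x$)
$K = \frac{14105}{16}$ ($K = \left(1047 - 165\right) - \frac{7}{16} = 882 - \frac{7}{16} = \frac{14105}{16} \approx 881.56$)
$Z{\left(-26,-15 \right)} + K = \left(-36 - 15 - 26\right) + \frac{14105}{16} = -77 + \frac{14105}{16} = \frac{12873}{16}$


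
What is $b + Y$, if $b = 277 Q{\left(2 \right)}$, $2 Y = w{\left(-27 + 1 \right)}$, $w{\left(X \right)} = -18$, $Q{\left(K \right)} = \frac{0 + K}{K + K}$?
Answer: $\frac{259}{2} \approx 129.5$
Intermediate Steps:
$Q{\left(K \right)} = \frac{1}{2}$ ($Q{\left(K \right)} = \frac{K}{2 K} = K \frac{1}{2 K} = \frac{1}{2}$)
$Y = -9$ ($Y = \frac{1}{2} \left(-18\right) = -9$)
$b = \frac{277}{2}$ ($b = 277 \cdot \frac{1}{2} = \frac{277}{2} \approx 138.5$)
$b + Y = \frac{277}{2} - 9 = \frac{259}{2}$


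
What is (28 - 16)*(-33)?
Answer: -396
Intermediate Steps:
(28 - 16)*(-33) = 12*(-33) = -396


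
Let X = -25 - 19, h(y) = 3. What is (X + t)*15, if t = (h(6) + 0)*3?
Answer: -525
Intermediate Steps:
t = 9 (t = (3 + 0)*3 = 3*3 = 9)
X = -44
(X + t)*15 = (-44 + 9)*15 = -35*15 = -525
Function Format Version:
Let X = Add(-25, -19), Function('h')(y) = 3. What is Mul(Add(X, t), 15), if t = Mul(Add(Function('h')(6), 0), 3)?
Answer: -525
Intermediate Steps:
t = 9 (t = Mul(Add(3, 0), 3) = Mul(3, 3) = 9)
X = -44
Mul(Add(X, t), 15) = Mul(Add(-44, 9), 15) = Mul(-35, 15) = -525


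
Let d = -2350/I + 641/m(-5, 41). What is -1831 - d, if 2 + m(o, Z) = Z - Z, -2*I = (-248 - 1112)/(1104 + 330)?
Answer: 58569/17 ≈ 3445.2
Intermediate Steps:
I = 340/717 (I = -(-248 - 1112)/(2*(1104 + 330)) = -(-680)/1434 = -½*(-680/717) = 340/717 ≈ 0.47420)
m(o, Z) = -2 (m(o, Z) = -2 + (Z - Z) = -2 + 0 = -2)
d = -89696/17 (d = -2350/340/717 + 641/(-2) = -2350*717/340 + 641*(-½) = -168495/34 - 641/2 = -89696/17 ≈ -5276.2)
-1831 - d = -1831 - 1*(-89696/17) = -1831 + 89696/17 = 58569/17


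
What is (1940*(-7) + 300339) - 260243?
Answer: 26516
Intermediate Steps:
(1940*(-7) + 300339) - 260243 = (-13580 + 300339) - 260243 = 286759 - 260243 = 26516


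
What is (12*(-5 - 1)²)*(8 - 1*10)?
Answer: -864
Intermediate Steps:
(12*(-5 - 1)²)*(8 - 1*10) = (12*(-6)²)*(8 - 10) = (12*36)*(-2) = 432*(-2) = -864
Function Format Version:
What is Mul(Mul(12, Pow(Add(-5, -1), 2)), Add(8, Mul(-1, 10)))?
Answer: -864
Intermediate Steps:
Mul(Mul(12, Pow(Add(-5, -1), 2)), Add(8, Mul(-1, 10))) = Mul(Mul(12, Pow(-6, 2)), Add(8, -10)) = Mul(Mul(12, 36), -2) = Mul(432, -2) = -864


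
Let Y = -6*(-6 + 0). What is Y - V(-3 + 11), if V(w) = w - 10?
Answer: 38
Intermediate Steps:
V(w) = -10 + w
Y = 36 (Y = -6*(-6) = 36)
Y - V(-3 + 11) = 36 - (-10 + (-3 + 11)) = 36 - (-10 + 8) = 36 - 1*(-2) = 36 + 2 = 38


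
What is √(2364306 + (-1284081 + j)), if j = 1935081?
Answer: 9*√37226 ≈ 1736.5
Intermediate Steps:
√(2364306 + (-1284081 + j)) = √(2364306 + (-1284081 + 1935081)) = √(2364306 + 651000) = √3015306 = 9*√37226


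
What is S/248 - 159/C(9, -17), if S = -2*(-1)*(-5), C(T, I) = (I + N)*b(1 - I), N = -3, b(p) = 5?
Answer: 1201/775 ≈ 1.5497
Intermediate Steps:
C(T, I) = -15 + 5*I (C(T, I) = (I - 3)*5 = (-3 + I)*5 = -15 + 5*I)
S = -10 (S = 2*(-5) = -10)
S/248 - 159/C(9, -17) = -10/248 - 159/(-15 + 5*(-17)) = -10*1/248 - 159/(-15 - 85) = -5/124 - 159/(-100) = -5/124 - 159*(-1/100) = -5/124 + 159/100 = 1201/775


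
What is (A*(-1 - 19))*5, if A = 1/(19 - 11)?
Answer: -25/2 ≈ -12.500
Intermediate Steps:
A = ⅛ (A = 1/8 = ⅛ ≈ 0.12500)
(A*(-1 - 19))*5 = ((-1 - 19)/8)*5 = ((⅛)*(-20))*5 = -5/2*5 = -25/2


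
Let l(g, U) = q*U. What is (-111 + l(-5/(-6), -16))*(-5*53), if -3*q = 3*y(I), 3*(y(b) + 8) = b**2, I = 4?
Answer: 122165/3 ≈ 40722.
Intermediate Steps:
y(b) = -8 + b**2/3
q = 8/3 (q = -(-8 + (1/3)*4**2) = -(-8 + (1/3)*16) = -(-8 + 16/3) = -(-8)/3 = -1/3*(-8) = 8/3 ≈ 2.6667)
l(g, U) = 8*U/3
(-111 + l(-5/(-6), -16))*(-5*53) = (-111 + (8/3)*(-16))*(-5*53) = (-111 - 128/3)*(-265) = -461/3*(-265) = 122165/3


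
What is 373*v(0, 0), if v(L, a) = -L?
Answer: 0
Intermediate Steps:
373*v(0, 0) = 373*(-1*0) = 373*0 = 0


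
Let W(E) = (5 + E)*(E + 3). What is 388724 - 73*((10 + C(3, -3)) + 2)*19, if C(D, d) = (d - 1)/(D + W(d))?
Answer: 1121788/3 ≈ 3.7393e+5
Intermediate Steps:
W(E) = (3 + E)*(5 + E) (W(E) = (5 + E)*(3 + E) = (3 + E)*(5 + E))
C(D, d) = (-1 + d)/(15 + D + d² + 8*d) (C(D, d) = (d - 1)/(D + (15 + d² + 8*d)) = (-1 + d)/(15 + D + d² + 8*d))
388724 - 73*((10 + C(3, -3)) + 2)*19 = 388724 - 73*((10 + (-1 - 3)/(15 + 3 + (-3)² + 8*(-3))) + 2)*19 = 388724 - 73*((10 - 4/(15 + 3 + 9 - 24)) + 2)*19 = 388724 - 73*((10 - 4/3) + 2)*19 = 388724 - 73*(26/3 + 2)*19 = 388724 - 73*32/3*19 = 388724 - 2336/3*19 = 388724 - 44384/3 = 1121788/3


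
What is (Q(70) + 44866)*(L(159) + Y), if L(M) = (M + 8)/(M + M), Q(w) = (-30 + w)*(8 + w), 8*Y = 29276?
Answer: 27925164784/159 ≈ 1.7563e+8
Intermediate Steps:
Y = 7319/2 (Y = (⅛)*29276 = 7319/2 ≈ 3659.5)
L(M) = (8 + M)/(2*M) (L(M) = (8 + M)/((2*M)) = (8 + M)*(1/(2*M)) = (8 + M)/(2*M))
(Q(70) + 44866)*(L(159) + Y) = ((-240 + 70² - 22*70) + 44866)*((½)*(8 + 159)/159 + 7319/2) = ((-240 + 4900 - 1540) + 44866)*((½)*(1/159)*167 + 7319/2) = (3120 + 44866)*(167/318 + 7319/2) = 47986*(581944/159) = 27925164784/159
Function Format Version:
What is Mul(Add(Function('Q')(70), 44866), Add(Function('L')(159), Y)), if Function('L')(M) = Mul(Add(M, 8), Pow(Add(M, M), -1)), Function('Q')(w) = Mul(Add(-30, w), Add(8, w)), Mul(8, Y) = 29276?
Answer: Rational(27925164784, 159) ≈ 1.7563e+8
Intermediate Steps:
Y = Rational(7319, 2) (Y = Mul(Rational(1, 8), 29276) = Rational(7319, 2) ≈ 3659.5)
Function('L')(M) = Mul(Rational(1, 2), Pow(M, -1), Add(8, M)) (Function('L')(M) = Mul(Add(8, M), Pow(Mul(2, M), -1)) = Mul(Add(8, M), Mul(Rational(1, 2), Pow(M, -1))) = Mul(Rational(1, 2), Pow(M, -1), Add(8, M)))
Mul(Add(Function('Q')(70), 44866), Add(Function('L')(159), Y)) = Mul(Add(Add(-240, Pow(70, 2), Mul(-22, 70)), 44866), Add(Mul(Rational(1, 2), Pow(159, -1), Add(8, 159)), Rational(7319, 2))) = Mul(Add(Add(-240, 4900, -1540), 44866), Add(Mul(Rational(1, 2), Rational(1, 159), 167), Rational(7319, 2))) = Mul(Add(3120, 44866), Add(Rational(167, 318), Rational(7319, 2))) = Mul(47986, Rational(581944, 159)) = Rational(27925164784, 159)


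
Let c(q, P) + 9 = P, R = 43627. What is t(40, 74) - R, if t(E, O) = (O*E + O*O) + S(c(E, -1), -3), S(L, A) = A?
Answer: -35194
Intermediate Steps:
c(q, P) = -9 + P
t(E, O) = -3 + O² + E*O (t(E, O) = (O*E + O*O) - 3 = (E*O + O²) - 3 = (O² + E*O) - 3 = -3 + O² + E*O)
t(40, 74) - R = (-3 + 74² + 40*74) - 1*43627 = (-3 + 5476 + 2960) - 43627 = 8433 - 43627 = -35194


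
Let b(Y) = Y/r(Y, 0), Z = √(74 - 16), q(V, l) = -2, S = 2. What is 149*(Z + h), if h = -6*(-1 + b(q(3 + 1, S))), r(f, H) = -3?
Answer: 298 + 149*√58 ≈ 1432.8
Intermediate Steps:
Z = √58 ≈ 7.6158
b(Y) = -Y/3 (b(Y) = Y/(-3) = Y*(-⅓) = -Y/3)
h = 2 (h = -6*(-1 - ⅓*(-2)) = -6*(-1 + ⅔) = -6*(-⅓) = 2)
149*(Z + h) = 149*(√58 + 2) = 149*(2 + √58) = 298 + 149*√58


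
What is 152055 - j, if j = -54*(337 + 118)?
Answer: 176625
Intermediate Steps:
j = -24570 (j = -54*455 = -24570)
152055 - j = 152055 - 1*(-24570) = 152055 + 24570 = 176625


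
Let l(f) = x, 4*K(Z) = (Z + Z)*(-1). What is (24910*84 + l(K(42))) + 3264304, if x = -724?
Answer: 5356020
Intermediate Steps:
K(Z) = -Z/2 (K(Z) = ((Z + Z)*(-1))/4 = ((2*Z)*(-1))/4 = (-2*Z)/4 = -Z/2)
l(f) = -724
(24910*84 + l(K(42))) + 3264304 = (24910*84 - 724) + 3264304 = (2092440 - 724) + 3264304 = 2091716 + 3264304 = 5356020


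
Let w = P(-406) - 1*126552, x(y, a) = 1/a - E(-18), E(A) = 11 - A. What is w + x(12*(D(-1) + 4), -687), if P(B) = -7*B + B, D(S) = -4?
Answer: -85287616/687 ≈ -1.2415e+5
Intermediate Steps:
P(B) = -6*B
x(y, a) = -29 + 1/a (x(y, a) = 1/a - (11 - 1*(-18)) = 1/a - (11 + 18) = 1/a - 1*29 = 1/a - 29 = -29 + 1/a)
w = -124116 (w = -6*(-406) - 1*126552 = 2436 - 126552 = -124116)
w + x(12*(D(-1) + 4), -687) = -124116 + (-29 + 1/(-687)) = -124116 + (-29 - 1/687) = -124116 - 19924/687 = -85287616/687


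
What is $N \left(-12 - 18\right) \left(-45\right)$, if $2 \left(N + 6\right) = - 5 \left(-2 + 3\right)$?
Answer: $-11475$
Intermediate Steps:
$N = - \frac{17}{2}$ ($N = -6 + \frac{\left(-5\right) \left(-2 + 3\right)}{2} = -6 + \frac{\left(-5\right) 1}{2} = -6 + \frac{1}{2} \left(-5\right) = -6 - \frac{5}{2} = - \frac{17}{2} \approx -8.5$)
$N \left(-12 - 18\right) \left(-45\right) = - \frac{17 \left(-12 - 18\right)}{2} \left(-45\right) = \left(- \frac{17}{2}\right) \left(-30\right) \left(-45\right) = 255 \left(-45\right) = -11475$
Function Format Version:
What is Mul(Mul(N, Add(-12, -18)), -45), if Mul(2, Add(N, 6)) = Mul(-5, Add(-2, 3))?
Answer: -11475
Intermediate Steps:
N = Rational(-17, 2) (N = Add(-6, Mul(Rational(1, 2), Mul(-5, Add(-2, 3)))) = Add(-6, Mul(Rational(1, 2), Mul(-5, 1))) = Add(-6, Mul(Rational(1, 2), -5)) = Add(-6, Rational(-5, 2)) = Rational(-17, 2) ≈ -8.5000)
Mul(Mul(N, Add(-12, -18)), -45) = Mul(Mul(Rational(-17, 2), Add(-12, -18)), -45) = Mul(Mul(Rational(-17, 2), -30), -45) = Mul(255, -45) = -11475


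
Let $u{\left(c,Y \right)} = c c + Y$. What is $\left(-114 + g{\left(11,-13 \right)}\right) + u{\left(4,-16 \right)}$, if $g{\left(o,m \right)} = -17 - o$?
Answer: $-142$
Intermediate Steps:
$u{\left(c,Y \right)} = Y + c^{2}$ ($u{\left(c,Y \right)} = c^{2} + Y = Y + c^{2}$)
$\left(-114 + g{\left(11,-13 \right)}\right) + u{\left(4,-16 \right)} = \left(-114 - 28\right) - \left(16 - 4^{2}\right) = \left(-114 - 28\right) + \left(-16 + 16\right) = \left(-114 - 28\right) + 0 = -142 + 0 = -142$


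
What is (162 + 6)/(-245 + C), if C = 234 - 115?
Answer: -4/3 ≈ -1.3333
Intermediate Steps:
C = 119
(162 + 6)/(-245 + C) = (162 + 6)/(-245 + 119) = 168/(-126) = 168*(-1/126) = -4/3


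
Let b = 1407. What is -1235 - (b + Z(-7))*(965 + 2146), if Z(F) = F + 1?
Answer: -4359746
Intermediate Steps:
Z(F) = 1 + F
-1235 - (b + Z(-7))*(965 + 2146) = -1235 - (1407 + (1 - 7))*(965 + 2146) = -1235 - (1407 - 6)*3111 = -1235 - 1401*3111 = -1235 - 1*4358511 = -1235 - 4358511 = -4359746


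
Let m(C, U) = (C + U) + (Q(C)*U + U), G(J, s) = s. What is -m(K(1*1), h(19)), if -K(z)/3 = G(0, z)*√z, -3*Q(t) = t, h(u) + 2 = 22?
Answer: -57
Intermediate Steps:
h(u) = 20 (h(u) = -2 + 22 = 20)
Q(t) = -t/3
K(z) = -3*z^(3/2) (K(z) = -3*z*√z = -3*z^(3/2))
m(C, U) = C + 2*U - C*U/3 (m(C, U) = (C + U) + ((-C/3)*U + U) = (C + U) + (-C*U/3 + U) = (C + U) + (U - C*U/3) = C + 2*U - C*U/3)
-m(K(1*1), h(19)) = -(-3*(1*1)^(3/2) + 2*20 - ⅓*(-3*(1*1)^(3/2))*20) = -(-3*1^(3/2) + 40 - ⅓*(-3*1^(3/2))*20) = -(-3*1 + 40 - ⅓*(-3*1)*20) = -(-3 + 40 - ⅓*(-3)*20) = -(-3 + 40 + 20) = -1*57 = -57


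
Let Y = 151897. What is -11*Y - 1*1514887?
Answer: -3185754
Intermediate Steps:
-11*Y - 1*1514887 = -11*151897 - 1*1514887 = -1670867 - 1514887 = -3185754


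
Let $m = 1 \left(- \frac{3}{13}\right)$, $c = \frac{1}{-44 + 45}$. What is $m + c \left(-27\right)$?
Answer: $- \frac{354}{13} \approx -27.231$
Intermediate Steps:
$c = 1$ ($c = 1^{-1} = 1$)
$m = - \frac{3}{13}$ ($m = 1 \left(\left(-3\right) \frac{1}{13}\right) = 1 \left(- \frac{3}{13}\right) = - \frac{3}{13} \approx -0.23077$)
$m + c \left(-27\right) = - \frac{3}{13} + 1 \left(-27\right) = - \frac{3}{13} - 27 = - \frac{354}{13}$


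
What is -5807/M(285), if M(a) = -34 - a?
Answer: 5807/319 ≈ 18.204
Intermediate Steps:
-5807/M(285) = -5807/(-34 - 1*285) = -5807/(-34 - 285) = -5807/(-319) = -5807*(-1/319) = 5807/319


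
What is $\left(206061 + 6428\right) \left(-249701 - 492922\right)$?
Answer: $-157799218647$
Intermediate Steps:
$\left(206061 + 6428\right) \left(-249701 - 492922\right) = 212489 \left(-742623\right) = -157799218647$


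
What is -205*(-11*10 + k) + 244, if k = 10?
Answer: 20744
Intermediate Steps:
-205*(-11*10 + k) + 244 = -205*(-11*10 + 10) + 244 = -205*(-110 + 10) + 244 = -205*(-100) + 244 = 20500 + 244 = 20744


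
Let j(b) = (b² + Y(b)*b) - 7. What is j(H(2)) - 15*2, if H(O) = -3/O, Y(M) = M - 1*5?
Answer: -25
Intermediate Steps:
Y(M) = -5 + M (Y(M) = M - 5 = -5 + M)
j(b) = -7 + b² + b*(-5 + b) (j(b) = (b² + (-5 + b)*b) - 7 = (b² + b*(-5 + b)) - 7 = -7 + b² + b*(-5 + b))
j(H(2)) - 15*2 = (-7 + (-3/2)² + (-3/2)*(-5 - 3/2)) - 15*2 = (-7 + (-3*½)² + (-3*½)*(-5 - 3*½)) - 30 = (-7 + (-3/2)² - 3*(-5 - 3/2)/2) - 30 = (-7 + 9/4 - 3/2*(-13/2)) - 30 = (-7 + 9/4 + 39/4) - 30 = 5 - 30 = -25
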